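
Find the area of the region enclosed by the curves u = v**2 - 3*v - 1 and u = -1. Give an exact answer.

9/2

Both boundary curves give u as a function of v, so integrate with respect to v. Setting them equal: v**2 - 3*v = 0, i.e. v*(v - 3) = 0, so they meet at v = 0, 3.
For v in [0, 3], u = v**2 - 3*v - 1 is on the left; area = ∫[0,3] (-(v**2 - 3*v)) dv = 9/2.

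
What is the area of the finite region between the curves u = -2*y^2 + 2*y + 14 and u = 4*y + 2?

Both boundary curves give u as a function of y, so integrate with respect to y. Setting them equal: -2*y^2 - 2*y + 12 = 0, i.e. -2*(y - 2)*(y + 3) = 0, so they meet at y = -3, 2.
For y in [-3, 2], u = -2*y^2 + 2*y + 14 is on the right; area = ∫[-3,2] (-2*y^2 - 2*y + 12) dy = 125/3.

125/3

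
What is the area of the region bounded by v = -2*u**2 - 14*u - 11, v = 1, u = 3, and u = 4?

On [3, 4], (-2*u**2 - 14*u - 11) - (1) = -2*u**2 - 14*u - 12 is ≤ 0 throughout, so the area is a single integral of |-2*u**2 - 14*u - 12|.
∫[3,4] (-2*u**2 - 14*u - 12) du = -257/3; the area of that piece is 257/3.

257/3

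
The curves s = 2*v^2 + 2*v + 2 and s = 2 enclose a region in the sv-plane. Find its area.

1/3

Both boundary curves give s as a function of v, so integrate with respect to v. Setting them equal: 2*v^2 + 2*v = 0, i.e. 2*v*(v + 1) = 0, so they meet at v = -1, 0.
For v in [-1, 0], s = 2*v^2 + 2*v + 2 is on the left; area = ∫[-1,0] (-(2*v^2 + 2*v)) dv = 1/3.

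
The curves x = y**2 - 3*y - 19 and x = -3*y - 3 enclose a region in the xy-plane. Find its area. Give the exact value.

256/3

Both boundary curves give x as a function of y, so integrate with respect to y. Setting them equal: y**2 - 16 = 0, i.e. (y - 4)*(y + 4) = 0, so they meet at y = -4, 4.
For y in [-4, 4], x = y**2 - 3*y - 19 is on the left; area = ∫[-4,4] (-(y**2 - 16)) dy = 256/3.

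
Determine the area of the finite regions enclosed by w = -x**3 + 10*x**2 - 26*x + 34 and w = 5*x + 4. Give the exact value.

37/12

Set the curves equal: -x**3 + 10*x**2 - 26*x + 34 = 5*x + 4, so -x**3 + 10*x**2 - 31*x + 30 = 0, which factors as -(x - 5)*(x - 3)*(x - 2) = 0. The curves meet at x = 2, 3, 5.
On [2, 3], w = 5*x + 4 is on top; that piece has area ∫[2,3] (-(-x**3 + 10*x**2 - 31*x + 30)) dx = 5/12.
On [3, 5], w = -x**3 + 10*x**2 - 26*x + 34 is on top; that piece has area ∫[3,5] (-x**3 + 10*x**2 - 31*x + 30) dx = 8/3.
Total enclosed area = 5/12 + 8/3 = 37/12.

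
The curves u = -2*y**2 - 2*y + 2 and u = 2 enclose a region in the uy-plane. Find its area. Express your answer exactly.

Both boundary curves give u as a function of y, so integrate with respect to y. Setting them equal: -2*y**2 - 2*y = 0, i.e. -2*y*(y + 1) = 0, so they meet at y = -1, 0.
For y in [-1, 0], u = -2*y**2 - 2*y + 2 is on the right; area = ∫[-1,0] (-2*y**2 - 2*y) dy = 1/3.

1/3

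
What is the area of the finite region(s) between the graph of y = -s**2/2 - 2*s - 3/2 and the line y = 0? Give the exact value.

The curve meets the s-axis where -s**2/2 - 2*s - 3/2 = 0, i.e. -(s + 1)*(s + 3)/2 = 0, at s = -3, -1.
On [-3, -1] the curve lies above the axis; ∫[-3,-1] (-s**2/2 - 2*s - 3/2) ds = 2/3, giving area 2/3.

2/3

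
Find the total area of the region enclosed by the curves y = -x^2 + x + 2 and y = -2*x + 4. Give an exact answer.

Set the curves equal: -x^2 + x + 2 = -2*x + 4, so -x^2 + 3*x - 2 = 0, which factors as -(x - 2)*(x - 1) = 0. The curves meet at x = 1, 2.
On [1, 2], y = -x^2 + x + 2 is on top; that piece has area ∫[1,2] (-x^2 + 3*x - 2) dx = 1/6.

1/6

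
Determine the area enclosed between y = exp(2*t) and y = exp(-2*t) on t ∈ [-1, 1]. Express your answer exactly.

The difference (exp(2*t)) - (exp(-2*t)) = exp(2*t) - exp(-2*t) changes sign at t = 0 inside [-1, 1], so split the integral there.
∫[-1,0] (exp(2*t) - exp(-2*t)) dt = -exp(2)/2 - exp(-2)/2 + 1; the area of that piece is -1 + exp(-2)/2 + exp(2)/2.
∫[0,1] (exp(2*t) - exp(-2*t)) dt = -1 + exp(-2)/2 + exp(2)/2.
Total area = (-1 + exp(-2)/2 + exp(2)/2) + (-1 + exp(-2)/2 + exp(2)/2) = -2 + exp(-2) + exp(2).

-2 + exp(-2) + exp(2)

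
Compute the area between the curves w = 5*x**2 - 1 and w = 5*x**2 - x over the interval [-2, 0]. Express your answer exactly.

4

On [-2, 0], (5*x**2 - 1) - (5*x**2 - x) = x - 1 is ≤ 0 throughout, so the area is a single integral of |x - 1|.
∫[-2,0] (x - 1) dx = -4; the area of that piece is 4.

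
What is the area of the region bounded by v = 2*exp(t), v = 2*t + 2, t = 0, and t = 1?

-5 + 2*exp(1)

On [0, 1], (2*exp(t)) - (2*t + 2) = -2*t + 2*exp(t) - 2 is ≥ 0 throughout, so the area is a single integral of |-2*t + 2*exp(t) - 2|.
∫[0,1] (-2*t + 2*exp(t) - 2) dt = -5 + 2*exp(1).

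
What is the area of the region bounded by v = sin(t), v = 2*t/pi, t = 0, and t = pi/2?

1 - pi/4

On [0, pi/2], (sin(t)) - (2*t/pi) = -2*t/pi + sin(t) is ≥ 0 throughout, so the area is a single integral of |-2*t/pi + sin(t)|.
∫[0,pi/2] (-2*t/pi + sin(t)) dt = 1 - pi/4.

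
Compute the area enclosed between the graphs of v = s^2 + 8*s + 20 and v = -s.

Set the curves equal: s^2 + 8*s + 20 = -s, so s^2 + 9*s + 20 = 0, which factors as (s + 4)*(s + 5) = 0. The curves meet at s = -5, -4.
On [-5, -4], v = -s is on top; that piece has area ∫[-5,-4] (-(s^2 + 9*s + 20)) ds = 1/6.

1/6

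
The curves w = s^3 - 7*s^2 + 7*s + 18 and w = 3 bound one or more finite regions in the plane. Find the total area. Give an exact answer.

148/3

Set the curves equal: s^3 - 7*s^2 + 7*s + 18 = 3, so s^3 - 7*s^2 + 7*s + 15 = 0, which factors as (s - 5)*(s - 3)*(s + 1) = 0. The curves meet at s = -1, 3, 5.
On [-1, 3], w = s^3 - 7*s^2 + 7*s + 18 is on top; that piece has area ∫[-1,3] (s^3 - 7*s^2 + 7*s + 15) ds = 128/3.
On [3, 5], w = 3 is on top; that piece has area ∫[3,5] (-(s^3 - 7*s^2 + 7*s + 15)) ds = 20/3.
Total enclosed area = 128/3 + 20/3 = 148/3.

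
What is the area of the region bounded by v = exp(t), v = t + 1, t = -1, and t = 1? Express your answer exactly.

On [-1, 1], (exp(t)) - (t + 1) = -t + exp(t) - 1 is ≥ 0 throughout, so the area is a single integral of |-t + exp(t) - 1|.
∫[-1,1] (-t + exp(t) - 1) dt = -2 - exp(-1) + exp(1).

-2 - exp(-1) + exp(1)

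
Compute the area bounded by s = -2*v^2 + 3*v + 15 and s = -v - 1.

72

Both boundary curves give s as a function of v, so integrate with respect to v. Setting them equal: -2*v^2 + 4*v + 16 = 0, i.e. -2*(v - 4)*(v + 2) = 0, so they meet at v = -2, 4.
For v in [-2, 4], s = -2*v^2 + 3*v + 15 is on the right; area = ∫[-2,4] (-2*v^2 + 4*v + 16) dv = 72.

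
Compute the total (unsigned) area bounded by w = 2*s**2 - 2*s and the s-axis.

The curve meets the s-axis where 2*s**2 - 2*s = 0, i.e. 2*s*(s - 1) = 0, at s = 0, 1.
On [0, 1] the curve lies below the axis; ∫[0,1] (2*s**2 - 2*s) ds = -1/3, giving area 1/3.

1/3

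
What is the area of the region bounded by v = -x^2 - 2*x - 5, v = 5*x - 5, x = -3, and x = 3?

The difference (-x^2 - 2*x - 5) - (5*x - 5) = -x^2 - 7*x changes sign at x = 0 inside [-3, 3], so split the integral there.
∫[-3,0] (-x^2 - 7*x) dx = 45/2.
∫[0,3] (-x^2 - 7*x) dx = -81/2; the area of that piece is 81/2.
Total area = 45/2 + 81/2 = 63.

63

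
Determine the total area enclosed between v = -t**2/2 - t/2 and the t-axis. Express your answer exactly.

1/12

The curve meets the t-axis where -t**2/2 - t/2 = 0, i.e. -t*(t + 1)/2 = 0, at t = -1, 0.
On [-1, 0] the curve lies above the axis; ∫[-1,0] (-t**2/2 - t/2) dt = 1/12, giving area 1/12.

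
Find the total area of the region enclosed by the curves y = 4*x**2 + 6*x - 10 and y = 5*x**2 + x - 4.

1/6

Set the curves equal: 4*x**2 + 6*x - 10 = 5*x**2 + x - 4, so -x**2 + 5*x - 6 = 0, which factors as -(x - 3)*(x - 2) = 0. The curves meet at x = 2, 3.
On [2, 3], y = 4*x**2 + 6*x - 10 is on top; that piece has area ∫[2,3] (-x**2 + 5*x - 6) dx = 1/6.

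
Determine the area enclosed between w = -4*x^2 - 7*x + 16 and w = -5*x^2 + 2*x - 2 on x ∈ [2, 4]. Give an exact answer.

The difference (-4*x^2 - 7*x + 16) - (-5*x^2 + 2*x - 2) = x^2 - 9*x + 18 changes sign at x = 3 inside [2, 4], so split the integral there.
∫[2,3] (x^2 - 9*x + 18) dx = 11/6.
∫[3,4] (x^2 - 9*x + 18) dx = -7/6; the area of that piece is 7/6.
Total area = 11/6 + 7/6 = 3.

3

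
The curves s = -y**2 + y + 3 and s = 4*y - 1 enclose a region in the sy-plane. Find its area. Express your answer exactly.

Both boundary curves give s as a function of y, so integrate with respect to y. Setting them equal: -y**2 - 3*y + 4 = 0, i.e. -(y - 1)*(y + 4) = 0, so they meet at y = -4, 1.
For y in [-4, 1], s = -y**2 + y + 3 is on the right; area = ∫[-4,1] (-y**2 - 3*y + 4) dy = 125/6.

125/6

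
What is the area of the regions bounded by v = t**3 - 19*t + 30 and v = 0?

517/2

Set the curves equal: t**3 - 19*t + 30 = 0, so t**3 - 19*t + 30 = 0, which factors as (t - 3)*(t - 2)*(t + 5) = 0. The curves meet at t = -5, 2, 3.
On [-5, 2], v = t**3 - 19*t + 30 is on top; that piece has area ∫[-5,2] (t**3 - 19*t + 30) dt = 1029/4.
On [2, 3], v = 0 is on top; that piece has area ∫[2,3] (-(t**3 - 19*t + 30)) dt = 5/4.
Total enclosed area = 1029/4 + 5/4 = 517/2.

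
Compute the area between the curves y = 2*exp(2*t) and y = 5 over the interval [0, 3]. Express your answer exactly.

The difference (2*exp(2*t)) - (5) = 2*exp(2*t) - 5 changes sign at t = -log(2)/2 + log(5)/2 inside [0, 3], so split the integral there.
∫[0,-log(2)/2 + log(5)/2] (2*exp(2*t) - 5) dt = log(4*sqrt(10)/125) + 3/2; the area of that piece is -3/2 + log(25*sqrt(10)/8).
∫[-log(2)/2 + log(5)/2,3] (2*exp(2*t) - 5) dt = -35/2 - 5*log(2)/2 + 5*log(5)/2 + exp(6).
Total area = (-3/2 + log(25*sqrt(10)/8)) + (-35/2 - 5*log(2)/2 + 5*log(5)/2 + exp(6)) = -19 - 11*log(2)/2 + log(10)/2 + 9*log(5)/2 + exp(6).

-19 - 11*log(2)/2 + log(10)/2 + 9*log(5)/2 + exp(6)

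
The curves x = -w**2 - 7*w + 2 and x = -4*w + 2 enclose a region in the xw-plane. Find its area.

9/2

Both boundary curves give x as a function of w, so integrate with respect to w. Setting them equal: -w**2 - 3*w = 0, i.e. -w*(w + 3) = 0, so they meet at w = -3, 0.
For w in [-3, 0], x = -w**2 - 7*w + 2 is on the right; area = ∫[-3,0] (-w**2 - 3*w) dw = 9/2.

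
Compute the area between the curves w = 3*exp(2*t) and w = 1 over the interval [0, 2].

-7/2 + 3*exp(4)/2

On [0, 2], (3*exp(2*t)) - (1) = 3*exp(2*t) - 1 is ≥ 0 throughout, so the area is a single integral of |3*exp(2*t) - 1|.
∫[0,2] (3*exp(2*t) - 1) dt = -7/2 + 3*exp(4)/2.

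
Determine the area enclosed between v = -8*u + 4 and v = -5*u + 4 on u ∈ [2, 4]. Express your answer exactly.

18

On [2, 4], (-8*u + 4) - (-5*u + 4) = -3*u is ≤ 0 throughout, so the area is a single integral of |-3*u|.
∫[2,4] (-3*u) du = -18; the area of that piece is 18.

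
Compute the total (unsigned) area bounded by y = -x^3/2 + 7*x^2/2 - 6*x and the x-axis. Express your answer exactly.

71/12

The curve meets the x-axis where -x^3/2 + 7*x^2/2 - 6*x = 0, i.e. -x*(x - 4)*(x - 3)/2 = 0, at x = 0, 3, 4.
On [0, 3] the curve lies below the axis; ∫[0,3] (-x^3/2 + 7*x^2/2 - 6*x) dx = -45/8, giving area 45/8.
On [3, 4] the curve lies above the axis; ∫[3,4] (-x^3/2 + 7*x^2/2 - 6*x) dx = 7/24, giving area 7/24.
Total area = 45/8 + 7/24 = 71/12.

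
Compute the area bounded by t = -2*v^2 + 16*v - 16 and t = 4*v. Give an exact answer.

8/3

Both boundary curves give t as a function of v, so integrate with respect to v. Setting them equal: -2*v^2 + 12*v - 16 = 0, i.e. -2*(v - 4)*(v - 2) = 0, so they meet at v = 2, 4.
For v in [2, 4], t = -2*v^2 + 16*v - 16 is on the right; area = ∫[2,4] (-2*v^2 + 12*v - 16) dv = 8/3.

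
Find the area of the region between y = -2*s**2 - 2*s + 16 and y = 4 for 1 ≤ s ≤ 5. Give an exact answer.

202/3

The difference (-2*s**2 - 2*s + 16) - (4) = -2*s**2 - 2*s + 12 changes sign at s = 2 inside [1, 5], so split the integral there.
∫[1,2] (-2*s**2 - 2*s + 12) ds = 13/3.
∫[2,5] (-2*s**2 - 2*s + 12) ds = -63; the area of that piece is 63.
Total area = 13/3 + 63 = 202/3.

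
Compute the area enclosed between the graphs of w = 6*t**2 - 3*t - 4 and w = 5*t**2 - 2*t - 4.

Set the curves equal: 6*t**2 - 3*t - 4 = 5*t**2 - 2*t - 4, so t**2 - t = 0, which factors as t*(t - 1) = 0. The curves meet at t = 0, 1.
On [0, 1], w = 5*t**2 - 2*t - 4 is on top; that piece has area ∫[0,1] (-(t**2 - t)) dt = 1/6.

1/6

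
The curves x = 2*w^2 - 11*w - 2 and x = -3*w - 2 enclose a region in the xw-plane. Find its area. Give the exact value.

Both boundary curves give x as a function of w, so integrate with respect to w. Setting them equal: 2*w^2 - 8*w = 0, i.e. 2*w*(w - 4) = 0, so they meet at w = 0, 4.
For w in [0, 4], x = 2*w^2 - 11*w - 2 is on the left; area = ∫[0,4] (-(2*w^2 - 8*w)) dw = 64/3.

64/3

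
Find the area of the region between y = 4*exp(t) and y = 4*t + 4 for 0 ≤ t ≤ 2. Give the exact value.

On [0, 2], (4*exp(t)) - (4*t + 4) = -4*t + 4*exp(t) - 4 is ≥ 0 throughout, so the area is a single integral of |-4*t + 4*exp(t) - 4|.
∫[0,2] (-4*t + 4*exp(t) - 4) dt = -20 + 4*exp(2).

-20 + 4*exp(2)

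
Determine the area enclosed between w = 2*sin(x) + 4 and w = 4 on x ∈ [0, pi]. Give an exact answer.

4

On [0, pi], (2*sin(x) + 4) - (4) = 2*sin(x) is ≥ 0 throughout, so the area is a single integral of |2*sin(x)|.
∫[0,pi] (2*sin(x)) dx = 4.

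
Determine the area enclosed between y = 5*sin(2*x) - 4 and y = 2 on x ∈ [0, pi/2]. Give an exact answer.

-5 + 3*pi

On [0, pi/2], (5*sin(2*x) - 4) - (2) = 5*sin(2*x) - 6 is ≤ 0 throughout, so the area is a single integral of |5*sin(2*x) - 6|.
∫[0,pi/2] (5*sin(2*x) - 6) dx = 5 - 3*pi; the area of that piece is -5 + 3*pi.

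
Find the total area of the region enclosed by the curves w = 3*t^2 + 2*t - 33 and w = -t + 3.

343/2

Set the curves equal: 3*t^2 + 2*t - 33 = -t + 3, so 3*t^2 + 3*t - 36 = 0, which factors as 3*(t - 3)*(t + 4) = 0. The curves meet at t = -4, 3.
On [-4, 3], w = -t + 3 is on top; that piece has area ∫[-4,3] (-(3*t^2 + 3*t - 36)) dt = 343/2.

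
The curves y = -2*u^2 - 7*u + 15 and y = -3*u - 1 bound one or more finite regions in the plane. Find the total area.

72

Set the curves equal: -2*u^2 - 7*u + 15 = -3*u - 1, so -2*u^2 - 4*u + 16 = 0, which factors as -2*(u - 2)*(u + 4) = 0. The curves meet at u = -4, 2.
On [-4, 2], y = -2*u^2 - 7*u + 15 is on top; that piece has area ∫[-4,2] (-2*u^2 - 4*u + 16) du = 72.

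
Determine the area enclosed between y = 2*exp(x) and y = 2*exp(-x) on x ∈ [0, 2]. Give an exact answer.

-4 + 2*exp(-2) + 2*exp(2)

On [0, 2], (2*exp(x)) - (2*exp(-x)) = 2*exp(x) - 2*exp(-x) is ≥ 0 throughout, so the area is a single integral of |2*exp(x) - 2*exp(-x)|.
∫[0,2] (2*exp(x) - 2*exp(-x)) dx = -4 + 2*exp(-2) + 2*exp(2).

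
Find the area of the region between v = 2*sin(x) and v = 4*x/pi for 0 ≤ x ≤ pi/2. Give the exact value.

On [0, pi/2], (2*sin(x)) - (4*x/pi) = -4*x/pi + 2*sin(x) is ≥ 0 throughout, so the area is a single integral of |-4*x/pi + 2*sin(x)|.
∫[0,pi/2] (-4*x/pi + 2*sin(x)) dx = 2 - pi/2.

2 - pi/2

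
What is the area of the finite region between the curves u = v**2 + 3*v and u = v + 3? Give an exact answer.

32/3

Both boundary curves give u as a function of v, so integrate with respect to v. Setting them equal: v**2 + 2*v - 3 = 0, i.e. (v - 1)*(v + 3) = 0, so they meet at v = -3, 1.
For v in [-3, 1], u = v**2 + 3*v is on the left; area = ∫[-3,1] (-(v**2 + 2*v - 3)) dv = 32/3.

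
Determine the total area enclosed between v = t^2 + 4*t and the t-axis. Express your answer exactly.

The curve meets the t-axis where t^2 + 4*t = 0, i.e. t*(t + 4) = 0, at t = -4, 0.
On [-4, 0] the curve lies below the axis; ∫[-4,0] (t^2 + 4*t) dt = -32/3, giving area 32/3.

32/3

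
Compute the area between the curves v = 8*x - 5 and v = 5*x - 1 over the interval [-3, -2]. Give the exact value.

On [-3, -2], (8*x - 5) - (5*x - 1) = 3*x - 4 is ≤ 0 throughout, so the area is a single integral of |3*x - 4|.
∫[-3,-2] (3*x - 4) dx = -23/2; the area of that piece is 23/2.

23/2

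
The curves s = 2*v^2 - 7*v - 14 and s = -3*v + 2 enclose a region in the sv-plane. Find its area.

72

Both boundary curves give s as a function of v, so integrate with respect to v. Setting them equal: 2*v^2 - 4*v - 16 = 0, i.e. 2*(v - 4)*(v + 2) = 0, so they meet at v = -2, 4.
For v in [-2, 4], s = 2*v^2 - 7*v - 14 is on the left; area = ∫[-2,4] (-(2*v^2 - 4*v - 16)) dv = 72.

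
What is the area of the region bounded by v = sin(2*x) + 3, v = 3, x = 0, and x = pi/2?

1

On [0, pi/2], (sin(2*x) + 3) - (3) = sin(2*x) is ≥ 0 throughout, so the area is a single integral of |sin(2*x)|.
∫[0,pi/2] (sin(2*x)) dx = 1.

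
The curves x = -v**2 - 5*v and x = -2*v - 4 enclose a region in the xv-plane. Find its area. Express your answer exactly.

Both boundary curves give x as a function of v, so integrate with respect to v. Setting them equal: -v**2 - 3*v + 4 = 0, i.e. -(v - 1)*(v + 4) = 0, so they meet at v = -4, 1.
For v in [-4, 1], x = -v**2 - 5*v is on the right; area = ∫[-4,1] (-v**2 - 3*v + 4) dv = 125/6.

125/6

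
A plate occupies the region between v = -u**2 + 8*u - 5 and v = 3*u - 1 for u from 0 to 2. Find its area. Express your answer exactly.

3

The difference (-u**2 + 8*u - 5) - (3*u - 1) = -u**2 + 5*u - 4 changes sign at u = 1 inside [0, 2], so split the integral there.
∫[0,1] (-u**2 + 5*u - 4) du = -11/6; the area of that piece is 11/6.
∫[1,2] (-u**2 + 5*u - 4) du = 7/6.
Total area = 11/6 + 7/6 = 3.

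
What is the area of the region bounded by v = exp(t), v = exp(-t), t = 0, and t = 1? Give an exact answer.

On [0, 1], (exp(t)) - (exp(-t)) = exp(t) - exp(-t) is ≥ 0 throughout, so the area is a single integral of |exp(t) - exp(-t)|.
∫[0,1] (exp(t) - exp(-t)) dt = -2 + exp(-1) + exp(1).

-2 + exp(-1) + exp(1)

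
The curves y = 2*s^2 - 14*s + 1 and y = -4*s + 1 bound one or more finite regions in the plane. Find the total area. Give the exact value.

Set the curves equal: 2*s^2 - 14*s + 1 = -4*s + 1, so 2*s^2 - 10*s = 0, which factors as 2*s*(s - 5) = 0. The curves meet at s = 0, 5.
On [0, 5], y = -4*s + 1 is on top; that piece has area ∫[0,5] (-(2*s^2 - 10*s)) ds = 125/3.

125/3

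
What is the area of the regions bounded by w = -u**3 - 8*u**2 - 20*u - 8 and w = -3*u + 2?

Set the curves equal: -u**3 - 8*u**2 - 20*u - 8 = -3*u + 2, so -u**3 - 8*u**2 - 17*u - 10 = 0, which factors as -(u + 1)*(u + 2)*(u + 5) = 0. The curves meet at u = -5, -2, -1.
On [-5, -2], w = -3*u + 2 is on top; that piece has area ∫[-5,-2] (-(-u**3 - 8*u**2 - 17*u - 10)) du = 45/4.
On [-2, -1], w = -u**3 - 8*u**2 - 20*u - 8 is on top; that piece has area ∫[-2,-1] (-u**3 - 8*u**2 - 17*u - 10) du = 7/12.
Total enclosed area = 45/4 + 7/12 = 71/6.

71/6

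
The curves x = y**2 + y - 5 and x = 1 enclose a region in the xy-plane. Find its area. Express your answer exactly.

Both boundary curves give x as a function of y, so integrate with respect to y. Setting them equal: y**2 + y - 6 = 0, i.e. (y - 2)*(y + 3) = 0, so they meet at y = -3, 2.
For y in [-3, 2], x = y**2 + y - 5 is on the left; area = ∫[-3,2] (-(y**2 + y - 6)) dy = 125/6.

125/6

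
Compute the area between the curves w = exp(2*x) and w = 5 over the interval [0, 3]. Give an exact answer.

The difference (exp(2*x)) - (5) = exp(2*x) - 5 changes sign at x = log(5)/2 inside [0, 3], so split the integral there.
∫[0,log(5)/2] (exp(2*x) - 5) dx = 2 - 5*log(5)/2; the area of that piece is -2 + 5*log(5)/2.
∫[log(5)/2,3] (exp(2*x) - 5) dx = -35/2 + 5*log(5)/2 + exp(6)/2.
Total area = (-2 + 5*log(5)/2) + (-35/2 + 5*log(5)/2 + exp(6)/2) = -39/2 + 5*log(5) + exp(6)/2.

-39/2 + 5*log(5) + exp(6)/2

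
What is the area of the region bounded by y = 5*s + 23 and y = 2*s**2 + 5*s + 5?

72

Set the curves equal: 5*s + 23 = 2*s**2 + 5*s + 5, so -2*s**2 + 18 = 0, which factors as -2*(s - 3)*(s + 3) = 0. The curves meet at s = -3, 3.
On [-3, 3], y = 5*s + 23 is on top; that piece has area ∫[-3,3] (-2*s**2 + 18) ds = 72.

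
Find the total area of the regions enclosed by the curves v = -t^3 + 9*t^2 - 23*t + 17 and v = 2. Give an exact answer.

Set the curves equal: -t^3 + 9*t^2 - 23*t + 17 = 2, so -t^3 + 9*t^2 - 23*t + 15 = 0, which factors as -(t - 5)*(t - 3)*(t - 1) = 0. The curves meet at t = 1, 3, 5.
On [1, 3], v = 2 is on top; that piece has area ∫[1,3] (-(-t^3 + 9*t^2 - 23*t + 15)) dt = 4.
On [3, 5], v = -t^3 + 9*t^2 - 23*t + 17 is on top; that piece has area ∫[3,5] (-t^3 + 9*t^2 - 23*t + 15) dt = 4.
Total enclosed area = 4 + 4 = 8.

8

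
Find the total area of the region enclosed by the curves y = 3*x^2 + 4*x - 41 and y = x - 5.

Set the curves equal: 3*x^2 + 4*x - 41 = x - 5, so 3*x^2 + 3*x - 36 = 0, which factors as 3*(x - 3)*(x + 4) = 0. The curves meet at x = -4, 3.
On [-4, 3], y = x - 5 is on top; that piece has area ∫[-4,3] (-(3*x^2 + 3*x - 36)) dx = 343/2.

343/2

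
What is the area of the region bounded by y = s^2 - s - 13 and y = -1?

343/6

Set the curves equal: s^2 - s - 13 = -1, so s^2 - s - 12 = 0, which factors as (s - 4)*(s + 3) = 0. The curves meet at s = -3, 4.
On [-3, 4], y = -1 is on top; that piece has area ∫[-3,4] (-(s^2 - s - 12)) ds = 343/6.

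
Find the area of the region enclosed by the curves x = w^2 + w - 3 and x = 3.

125/6

Both boundary curves give x as a function of w, so integrate with respect to w. Setting them equal: w^2 + w - 6 = 0, i.e. (w - 2)*(w + 3) = 0, so they meet at w = -3, 2.
For w in [-3, 2], x = w^2 + w - 3 is on the left; area = ∫[-3,2] (-(w^2 + w - 6)) dw = 125/6.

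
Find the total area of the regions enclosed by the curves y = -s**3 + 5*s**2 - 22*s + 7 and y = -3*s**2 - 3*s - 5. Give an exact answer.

37/12

Set the curves equal: -s**3 + 5*s**2 - 22*s + 7 = -3*s**2 - 3*s - 5, so -s**3 + 8*s**2 - 19*s + 12 = 0, which factors as -(s - 4)*(s - 3)*(s - 1) = 0. The curves meet at s = 1, 3, 4.
On [1, 3], y = -3*s**2 - 3*s - 5 is on top; that piece has area ∫[1,3] (-(-s**3 + 8*s**2 - 19*s + 12)) ds = 8/3.
On [3, 4], y = -s**3 + 5*s**2 - 22*s + 7 is on top; that piece has area ∫[3,4] (-s**3 + 8*s**2 - 19*s + 12) ds = 5/12.
Total enclosed area = 8/3 + 5/12 = 37/12.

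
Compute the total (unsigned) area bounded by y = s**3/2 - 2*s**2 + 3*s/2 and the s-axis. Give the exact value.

The curve meets the s-axis where s**3/2 - 2*s**2 + 3*s/2 = 0, i.e. s*(s - 3)*(s - 1)/2 = 0, at s = 0, 1, 3.
On [0, 1] the curve lies above the axis; ∫[0,1] (s**3/2 - 2*s**2 + 3*s/2) ds = 5/24, giving area 5/24.
On [1, 3] the curve lies below the axis; ∫[1,3] (s**3/2 - 2*s**2 + 3*s/2) ds = -4/3, giving area 4/3.
Total area = 5/24 + 4/3 = 37/24.

37/24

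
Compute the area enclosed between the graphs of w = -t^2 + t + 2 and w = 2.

1/6

Set the curves equal: -t^2 + t + 2 = 2, so -t^2 + t = 0, which factors as -t*(t - 1) = 0. The curves meet at t = 0, 1.
On [0, 1], w = -t^2 + t + 2 is on top; that piece has area ∫[0,1] (-t^2 + t) dt = 1/6.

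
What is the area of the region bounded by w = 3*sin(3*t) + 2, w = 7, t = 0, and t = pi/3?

On [0, pi/3], (3*sin(3*t) + 2) - (7) = 3*sin(3*t) - 5 is ≤ 0 throughout, so the area is a single integral of |3*sin(3*t) - 5|.
∫[0,pi/3] (3*sin(3*t) - 5) dt = 2 - 5*pi/3; the area of that piece is -2 + 5*pi/3.

-2 + 5*pi/3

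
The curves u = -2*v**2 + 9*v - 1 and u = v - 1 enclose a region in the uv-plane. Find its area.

64/3

Both boundary curves give u as a function of v, so integrate with respect to v. Setting them equal: -2*v**2 + 8*v = 0, i.e. -2*v*(v - 4) = 0, so they meet at v = 0, 4.
For v in [0, 4], u = -2*v**2 + 9*v - 1 is on the right; area = ∫[0,4] (-2*v**2 + 8*v) dv = 64/3.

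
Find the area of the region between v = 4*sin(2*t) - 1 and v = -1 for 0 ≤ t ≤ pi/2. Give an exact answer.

On [0, pi/2], (4*sin(2*t) - 1) - (-1) = 4*sin(2*t) is ≥ 0 throughout, so the area is a single integral of |4*sin(2*t)|.
∫[0,pi/2] (4*sin(2*t)) dt = 4.

4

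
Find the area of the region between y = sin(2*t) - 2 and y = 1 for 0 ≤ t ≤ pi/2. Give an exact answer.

On [0, pi/2], (sin(2*t) - 2) - (1) = sin(2*t) - 3 is ≤ 0 throughout, so the area is a single integral of |sin(2*t) - 3|.
∫[0,pi/2] (sin(2*t) - 3) dt = 1 - 3*pi/2; the area of that piece is -1 + 3*pi/2.

-1 + 3*pi/2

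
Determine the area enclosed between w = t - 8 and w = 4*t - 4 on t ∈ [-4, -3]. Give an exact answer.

13/2

On [-4, -3], (t - 8) - (4*t - 4) = -3*t - 4 is ≥ 0 throughout, so the area is a single integral of |-3*t - 4|.
∫[-4,-3] (-3*t - 4) dt = 13/2.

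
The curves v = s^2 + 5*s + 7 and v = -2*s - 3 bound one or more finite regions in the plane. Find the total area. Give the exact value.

9/2

Set the curves equal: s^2 + 5*s + 7 = -2*s - 3, so s^2 + 7*s + 10 = 0, which factors as (s + 2)*(s + 5) = 0. The curves meet at s = -5, -2.
On [-5, -2], v = -2*s - 3 is on top; that piece has area ∫[-5,-2] (-(s^2 + 7*s + 10)) ds = 9/2.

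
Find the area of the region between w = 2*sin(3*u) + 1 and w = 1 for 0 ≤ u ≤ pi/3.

On [0, pi/3], (2*sin(3*u) + 1) - (1) = 2*sin(3*u) is ≥ 0 throughout, so the area is a single integral of |2*sin(3*u)|.
∫[0,pi/3] (2*sin(3*u)) du = 4/3.

4/3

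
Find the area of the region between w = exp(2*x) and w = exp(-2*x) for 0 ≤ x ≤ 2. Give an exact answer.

On [0, 2], (exp(2*x)) - (exp(-2*x)) = exp(2*x) - exp(-2*x) is ≥ 0 throughout, so the area is a single integral of |exp(2*x) - exp(-2*x)|.
∫[0,2] (exp(2*x) - exp(-2*x)) dx = -1 + exp(-4)/2 + exp(4)/2.

-1 + exp(-4)/2 + exp(4)/2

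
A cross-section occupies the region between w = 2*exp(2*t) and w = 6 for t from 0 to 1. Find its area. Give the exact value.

The difference (2*exp(2*t)) - (6) = 2*exp(2*t) - 6 changes sign at t = log(3)/2 inside [0, 1], so split the integral there.
∫[0,log(3)/2] (2*exp(2*t) - 6) dt = 2 - log(27); the area of that piece is -2 + log(27).
∫[log(3)/2,1] (2*exp(2*t) - 6) dt = -9 + 3*log(3) + exp(2).
Total area = (-2 + log(27)) + (-9 + 3*log(3) + exp(2)) = -11 + 6*log(3) + exp(2).

-11 + 6*log(3) + exp(2)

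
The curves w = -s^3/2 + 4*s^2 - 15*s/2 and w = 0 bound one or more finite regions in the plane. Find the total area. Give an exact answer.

Set the curves equal: -s^3/2 + 4*s^2 - 15*s/2 = 0, so -s^3/2 + 4*s^2 - 15*s/2 = 0, which factors as -s*(s - 5)*(s - 3)/2 = 0. The curves meet at s = 0, 3, 5.
On [0, 3], w = 0 is on top; that piece has area ∫[0,3] (-(-s^3/2 + 4*s^2 - 15*s/2)) ds = 63/8.
On [3, 5], w = -s^3/2 + 4*s^2 - 15*s/2 is on top; that piece has area ∫[3,5] (-s^3/2 + 4*s^2 - 15*s/2) ds = 8/3.
Total enclosed area = 63/8 + 8/3 = 253/24.

253/24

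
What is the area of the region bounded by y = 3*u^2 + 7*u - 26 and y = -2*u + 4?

Set the curves equal: 3*u^2 + 7*u - 26 = -2*u + 4, so 3*u^2 + 9*u - 30 = 0, which factors as 3*(u - 2)*(u + 5) = 0. The curves meet at u = -5, 2.
On [-5, 2], y = -2*u + 4 is on top; that piece has area ∫[-5,2] (-(3*u^2 + 9*u - 30)) du = 343/2.

343/2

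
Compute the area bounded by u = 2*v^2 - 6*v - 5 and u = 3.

125/3

Both boundary curves give u as a function of v, so integrate with respect to v. Setting them equal: 2*v^2 - 6*v - 8 = 0, i.e. 2*(v - 4)*(v + 1) = 0, so they meet at v = -1, 4.
For v in [-1, 4], u = 2*v^2 - 6*v - 5 is on the left; area = ∫[-1,4] (-(2*v^2 - 6*v - 8)) dv = 125/3.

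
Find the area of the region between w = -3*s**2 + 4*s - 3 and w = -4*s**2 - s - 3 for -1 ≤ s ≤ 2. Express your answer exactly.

The difference (-3*s**2 + 4*s - 3) - (-4*s**2 - s - 3) = s**2 + 5*s changes sign at s = 0 inside [-1, 2], so split the integral there.
∫[-1,0] (s**2 + 5*s) ds = -13/6; the area of that piece is 13/6.
∫[0,2] (s**2 + 5*s) ds = 38/3.
Total area = 13/6 + 38/3 = 89/6.

89/6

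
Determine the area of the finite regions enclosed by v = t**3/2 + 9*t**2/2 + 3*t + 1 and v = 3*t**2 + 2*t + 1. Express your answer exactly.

1/4

Set the curves equal: t**3/2 + 9*t**2/2 + 3*t + 1 = 3*t**2 + 2*t + 1, so t**3/2 + 3*t**2/2 + t = 0, which factors as t*(t + 1)*(t + 2)/2 = 0. The curves meet at t = -2, -1, 0.
On [-2, -1], v = t**3/2 + 9*t**2/2 + 3*t + 1 is on top; that piece has area ∫[-2,-1] (t**3/2 + 3*t**2/2 + t) dt = 1/8.
On [-1, 0], v = 3*t**2 + 2*t + 1 is on top; that piece has area ∫[-1,0] (-(t**3/2 + 3*t**2/2 + t)) dt = 1/8.
Total enclosed area = 1/8 + 1/8 = 1/4.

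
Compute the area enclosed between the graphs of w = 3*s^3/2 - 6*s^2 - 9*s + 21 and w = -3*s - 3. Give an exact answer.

Set the curves equal: 3*s^3/2 - 6*s^2 - 9*s + 21 = -3*s - 3, so 3*s^3/2 - 6*s^2 - 6*s + 24 = 0, which factors as 3*(s - 4)*(s - 2)*(s + 2)/2 = 0. The curves meet at s = -2, 2, 4.
On [-2, 2], w = 3*s^3/2 - 6*s^2 - 9*s + 21 is on top; that piece has area ∫[-2,2] (3*s^3/2 - 6*s^2 - 6*s + 24) ds = 64.
On [2, 4], w = -3*s - 3 is on top; that piece has area ∫[2,4] (-(3*s^3/2 - 6*s^2 - 6*s + 24)) ds = 10.
Total enclosed area = 64 + 10 = 74.

74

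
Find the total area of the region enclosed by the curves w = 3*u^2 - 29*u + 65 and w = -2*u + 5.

Set the curves equal: 3*u^2 - 29*u + 65 = -2*u + 5, so 3*u^2 - 27*u + 60 = 0, which factors as 3*(u - 5)*(u - 4) = 0. The curves meet at u = 4, 5.
On [4, 5], w = -2*u + 5 is on top; that piece has area ∫[4,5] (-(3*u^2 - 27*u + 60)) du = 1/2.

1/2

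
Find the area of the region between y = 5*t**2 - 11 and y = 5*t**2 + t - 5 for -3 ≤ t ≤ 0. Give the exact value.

On [-3, 0], (5*t**2 - 11) - (5*t**2 + t - 5) = -t - 6 is ≤ 0 throughout, so the area is a single integral of |-t - 6|.
∫[-3,0] (-t - 6) dt = -27/2; the area of that piece is 27/2.

27/2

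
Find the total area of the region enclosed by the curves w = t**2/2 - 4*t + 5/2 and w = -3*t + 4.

16/3

Set the curves equal: t**2/2 - 4*t + 5/2 = -3*t + 4, so t**2/2 - t - 3/2 = 0, which factors as (t - 3)*(t + 1)/2 = 0. The curves meet at t = -1, 3.
On [-1, 3], w = -3*t + 4 is on top; that piece has area ∫[-1,3] (-(t**2/2 - t - 3/2)) dt = 16/3.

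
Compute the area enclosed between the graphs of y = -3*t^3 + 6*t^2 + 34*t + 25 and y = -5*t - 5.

Set the curves equal: -3*t^3 + 6*t^2 + 34*t + 25 = -5*t - 5, so -3*t^3 + 6*t^2 + 39*t + 30 = 0, which factors as -3*(t - 5)*(t + 1)*(t + 2) = 0. The curves meet at t = -2, -1, 5.
On [-2, -1], y = -5*t - 5 is on top; that piece has area ∫[-2,-1] (-(-3*t^3 + 6*t^2 + 39*t + 30)) dt = 13/4.
On [-1, 5], y = -3*t^3 + 6*t^2 + 34*t + 25 is on top; that piece has area ∫[-1,5] (-3*t^3 + 6*t^2 + 39*t + 30) dt = 432.
Total enclosed area = 13/4 + 432 = 1741/4.

1741/4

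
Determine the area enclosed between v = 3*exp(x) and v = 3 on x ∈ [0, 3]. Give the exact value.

-12 + 3*exp(3)

On [0, 3], (3*exp(x)) - (3) = 3*exp(x) - 3 is ≥ 0 throughout, so the area is a single integral of |3*exp(x) - 3|.
∫[0,3] (3*exp(x) - 3) dx = -12 + 3*exp(3).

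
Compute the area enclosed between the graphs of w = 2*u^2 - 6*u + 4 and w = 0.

1/3

Set the curves equal: 2*u^2 - 6*u + 4 = 0, so 2*u^2 - 6*u + 4 = 0, which factors as 2*(u - 2)*(u - 1) = 0. The curves meet at u = 1, 2.
On [1, 2], w = 0 is on top; that piece has area ∫[1,2] (-(2*u^2 - 6*u + 4)) du = 1/3.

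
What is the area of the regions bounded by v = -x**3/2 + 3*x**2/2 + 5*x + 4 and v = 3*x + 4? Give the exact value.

131/8

Set the curves equal: -x**3/2 + 3*x**2/2 + 5*x + 4 = 3*x + 4, so -x**3/2 + 3*x**2/2 + 2*x = 0, which factors as -x*(x - 4)*(x + 1)/2 = 0. The curves meet at x = -1, 0, 4.
On [-1, 0], v = 3*x + 4 is on top; that piece has area ∫[-1,0] (-(-x**3/2 + 3*x**2/2 + 2*x)) dx = 3/8.
On [0, 4], v = -x**3/2 + 3*x**2/2 + 5*x + 4 is on top; that piece has area ∫[0,4] (-x**3/2 + 3*x**2/2 + 2*x) dx = 16.
Total enclosed area = 3/8 + 16 = 131/8.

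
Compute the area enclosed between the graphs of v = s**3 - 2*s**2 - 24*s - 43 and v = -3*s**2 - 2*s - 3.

Set the curves equal: s**3 - 2*s**2 - 24*s - 43 = -3*s**2 - 2*s - 3, so s**3 + s**2 - 22*s - 40 = 0, which factors as (s - 5)*(s + 2)*(s + 4) = 0. The curves meet at s = -4, -2, 5.
On [-4, -2], v = s**3 - 2*s**2 - 24*s - 43 is on top; that piece has area ∫[-4,-2] (s**3 + s**2 - 22*s - 40) ds = 32/3.
On [-2, 5], v = -3*s**2 - 2*s - 3 is on top; that piece has area ∫[-2,5] (-(s**3 + s**2 - 22*s - 40)) ds = 3773/12.
Total enclosed area = 32/3 + 3773/12 = 3901/12.

3901/12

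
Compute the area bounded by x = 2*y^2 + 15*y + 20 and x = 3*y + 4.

Both boundary curves give x as a function of y, so integrate with respect to y. Setting them equal: 2*y^2 + 12*y + 16 = 0, i.e. 2*(y + 2)*(y + 4) = 0, so they meet at y = -4, -2.
For y in [-4, -2], x = 2*y^2 + 15*y + 20 is on the left; area = ∫[-4,-2] (-(2*y^2 + 12*y + 16)) dy = 8/3.

8/3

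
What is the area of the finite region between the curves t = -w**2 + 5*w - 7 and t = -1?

1/6

Both boundary curves give t as a function of w, so integrate with respect to w. Setting them equal: -w**2 + 5*w - 6 = 0, i.e. -(w - 3)*(w - 2) = 0, so they meet at w = 2, 3.
For w in [2, 3], t = -w**2 + 5*w - 7 is on the right; area = ∫[2,3] (-w**2 + 5*w - 6) dw = 1/6.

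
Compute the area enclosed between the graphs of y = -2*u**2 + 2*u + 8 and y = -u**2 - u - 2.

343/6

Set the curves equal: -2*u**2 + 2*u + 8 = -u**2 - u - 2, so -u**2 + 3*u + 10 = 0, which factors as -(u - 5)*(u + 2) = 0. The curves meet at u = -2, 5.
On [-2, 5], y = -2*u**2 + 2*u + 8 is on top; that piece has area ∫[-2,5] (-u**2 + 3*u + 10) du = 343/6.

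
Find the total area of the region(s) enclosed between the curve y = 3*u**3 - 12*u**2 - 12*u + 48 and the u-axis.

The curve meets the u-axis where 3*u**3 - 12*u**2 - 12*u + 48 = 0, i.e. 3*(u - 4)*(u - 2)*(u + 2) = 0, at u = -2, 2, 4.
On [-2, 2] the curve lies above the axis; ∫[-2,2] (3*u**3 - 12*u**2 - 12*u + 48) du = 128, giving area 128.
On [2, 4] the curve lies below the axis; ∫[2,4] (3*u**3 - 12*u**2 - 12*u + 48) du = -20, giving area 20.
Total area = 128 + 20 = 148.

148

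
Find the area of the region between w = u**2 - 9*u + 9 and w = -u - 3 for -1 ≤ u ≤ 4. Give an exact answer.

The difference (u**2 - 9*u + 9) - (-u - 3) = u**2 - 8*u + 12 changes sign at u = 2 inside [-1, 4], so split the integral there.
∫[-1,2] (u**2 - 8*u + 12) du = 27.
∫[2,4] (u**2 - 8*u + 12) du = -16/3; the area of that piece is 16/3.
Total area = 27 + 16/3 = 97/3.

97/3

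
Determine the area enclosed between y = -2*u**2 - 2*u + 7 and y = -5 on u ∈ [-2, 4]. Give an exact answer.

The difference (-2*u**2 - 2*u + 7) - (-5) = -2*u**2 - 2*u + 12 changes sign at u = 2 inside [-2, 4], so split the integral there.
∫[-2,2] (-2*u**2 - 2*u + 12) du = 112/3.
∫[2,4] (-2*u**2 - 2*u + 12) du = -76/3; the area of that piece is 76/3.
Total area = 112/3 + 76/3 = 188/3.

188/3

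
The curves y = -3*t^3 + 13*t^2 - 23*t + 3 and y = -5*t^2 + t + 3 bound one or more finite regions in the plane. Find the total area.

24

Set the curves equal: -3*t^3 + 13*t^2 - 23*t + 3 = -5*t^2 + t + 3, so -3*t^3 + 18*t^2 - 24*t = 0, which factors as -3*t*(t - 4)*(t - 2) = 0. The curves meet at t = 0, 2, 4.
On [0, 2], y = -5*t^2 + t + 3 is on top; that piece has area ∫[0,2] (-(-3*t^3 + 18*t^2 - 24*t)) dt = 12.
On [2, 4], y = -3*t^3 + 13*t^2 - 23*t + 3 is on top; that piece has area ∫[2,4] (-3*t^3 + 18*t^2 - 24*t) dt = 12.
Total enclosed area = 12 + 12 = 24.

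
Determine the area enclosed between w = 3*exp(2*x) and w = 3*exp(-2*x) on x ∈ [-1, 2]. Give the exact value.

-6 + 3*exp(-4)/2 + 3*exp(-2)/2 + 3*exp(2)/2 + 3*exp(4)/2

The difference (3*exp(2*x)) - (3*exp(-2*x)) = 3*exp(2*x) - 3*exp(-2*x) changes sign at x = 0 inside [-1, 2], so split the integral there.
∫[-1,0] (3*exp(2*x) - 3*exp(-2*x)) dx = -3*exp(2)/2 - 3*exp(-2)/2 + 3; the area of that piece is -3 + 3*exp(-2)/2 + 3*exp(2)/2.
∫[0,2] (3*exp(2*x) - 3*exp(-2*x)) dx = -3 + 3*exp(-4)/2 + 3*exp(4)/2.
Total area = (-3 + 3*exp(-2)/2 + 3*exp(2)/2) + (-3 + 3*exp(-4)/2 + 3*exp(4)/2) = -6 + 3*exp(-4)/2 + 3*exp(-2)/2 + 3*exp(2)/2 + 3*exp(4)/2.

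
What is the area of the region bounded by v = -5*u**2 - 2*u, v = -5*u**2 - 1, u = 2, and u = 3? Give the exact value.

On [2, 3], (-5*u**2 - 2*u) - (-5*u**2 - 1) = -2*u + 1 is ≤ 0 throughout, so the area is a single integral of |-2*u + 1|.
∫[2,3] (-2*u + 1) du = -4; the area of that piece is 4.

4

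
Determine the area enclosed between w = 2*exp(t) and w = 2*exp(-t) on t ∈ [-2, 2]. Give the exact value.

-8 + 4*exp(-2) + 4*exp(2)

The difference (2*exp(t)) - (2*exp(-t)) = 2*exp(t) - 2*exp(-t) changes sign at t = 0 inside [-2, 2], so split the integral there.
∫[-2,0] (2*exp(t) - 2*exp(-t)) dt = -2*exp(2) - 2*exp(-2) + 4; the area of that piece is -4 + 2*exp(-2) + 2*exp(2).
∫[0,2] (2*exp(t) - 2*exp(-t)) dt = -4 + 2*exp(-2) + 2*exp(2).
Total area = (-4 + 2*exp(-2) + 2*exp(2)) + (-4 + 2*exp(-2) + 2*exp(2)) = -8 + 4*exp(-2) + 4*exp(2).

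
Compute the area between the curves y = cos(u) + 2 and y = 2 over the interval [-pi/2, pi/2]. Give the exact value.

2

On [-pi/2, pi/2], (cos(u) + 2) - (2) = cos(u) is ≥ 0 throughout, so the area is a single integral of |cos(u)|.
∫[-pi/2,pi/2] (cos(u)) du = 2.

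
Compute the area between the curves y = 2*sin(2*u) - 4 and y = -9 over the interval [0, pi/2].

On [0, pi/2], (2*sin(2*u) - 4) - (-9) = 2*sin(2*u) + 5 is ≥ 0 throughout, so the area is a single integral of |2*sin(2*u) + 5|.
∫[0,pi/2] (2*sin(2*u) + 5) du = 2 + 5*pi/2.

2 + 5*pi/2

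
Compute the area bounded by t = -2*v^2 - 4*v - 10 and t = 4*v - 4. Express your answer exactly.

Both boundary curves give t as a function of v, so integrate with respect to v. Setting them equal: -2*v^2 - 8*v - 6 = 0, i.e. -2*(v + 1)*(v + 3) = 0, so they meet at v = -3, -1.
For v in [-3, -1], t = -2*v^2 - 4*v - 10 is on the right; area = ∫[-3,-1] (-2*v^2 - 8*v - 6) dv = 8/3.

8/3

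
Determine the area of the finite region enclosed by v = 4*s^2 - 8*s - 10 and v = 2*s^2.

72

Set the curves equal: 4*s^2 - 8*s - 10 = 2*s^2, so 2*s^2 - 8*s - 10 = 0, which factors as 2*(s - 5)*(s + 1) = 0. The curves meet at s = -1, 5.
On [-1, 5], v = 2*s^2 is on top; that piece has area ∫[-1,5] (-(2*s^2 - 8*s - 10)) ds = 72.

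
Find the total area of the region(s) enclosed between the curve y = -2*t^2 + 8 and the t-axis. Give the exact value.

64/3

The curve meets the t-axis where -2*t^2 + 8 = 0, i.e. -2*(t - 2)*(t + 2) = 0, at t = -2, 2.
On [-2, 2] the curve lies above the axis; ∫[-2,2] (-2*t^2 + 8) dt = 64/3, giving area 64/3.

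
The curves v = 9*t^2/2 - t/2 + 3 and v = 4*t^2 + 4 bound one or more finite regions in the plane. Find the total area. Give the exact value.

9/4

Set the curves equal: 9*t^2/2 - t/2 + 3 = 4*t^2 + 4, so t^2/2 - t/2 - 1 = 0, which factors as (t - 2)*(t + 1)/2 = 0. The curves meet at t = -1, 2.
On [-1, 2], v = 4*t^2 + 4 is on top; that piece has area ∫[-1,2] (-(t^2/2 - t/2 - 1)) dt = 9/4.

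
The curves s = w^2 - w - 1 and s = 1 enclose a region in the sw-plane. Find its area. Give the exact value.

Both boundary curves give s as a function of w, so integrate with respect to w. Setting them equal: w^2 - w - 2 = 0, i.e. (w - 2)*(w + 1) = 0, so they meet at w = -1, 2.
For w in [-1, 2], s = w^2 - w - 1 is on the left; area = ∫[-1,2] (-(w^2 - w - 2)) dw = 9/2.

9/2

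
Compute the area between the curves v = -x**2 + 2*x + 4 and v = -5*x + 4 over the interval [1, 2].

On [1, 2], (-x**2 + 2*x + 4) - (-5*x + 4) = -x**2 + 7*x is ≥ 0 throughout, so the area is a single integral of |-x**2 + 7*x|.
∫[1,2] (-x**2 + 7*x) dx = 49/6.

49/6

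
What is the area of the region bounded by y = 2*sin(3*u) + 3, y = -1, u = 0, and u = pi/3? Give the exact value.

4/3 + 4*pi/3

On [0, pi/3], (2*sin(3*u) + 3) - (-1) = 2*sin(3*u) + 4 is ≥ 0 throughout, so the area is a single integral of |2*sin(3*u) + 4|.
∫[0,pi/3] (2*sin(3*u) + 4) du = 4/3 + 4*pi/3.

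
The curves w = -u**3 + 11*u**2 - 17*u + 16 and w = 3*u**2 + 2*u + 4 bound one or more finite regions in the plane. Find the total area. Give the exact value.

Set the curves equal: -u**3 + 11*u**2 - 17*u + 16 = 3*u**2 + 2*u + 4, so -u**3 + 8*u**2 - 19*u + 12 = 0, which factors as -(u - 4)*(u - 3)*(u - 1) = 0. The curves meet at u = 1, 3, 4.
On [1, 3], w = 3*u**2 + 2*u + 4 is on top; that piece has area ∫[1,3] (-(-u**3 + 8*u**2 - 19*u + 12)) du = 8/3.
On [3, 4], w = -u**3 + 11*u**2 - 17*u + 16 is on top; that piece has area ∫[3,4] (-u**3 + 8*u**2 - 19*u + 12) du = 5/12.
Total enclosed area = 8/3 + 5/12 = 37/12.

37/12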